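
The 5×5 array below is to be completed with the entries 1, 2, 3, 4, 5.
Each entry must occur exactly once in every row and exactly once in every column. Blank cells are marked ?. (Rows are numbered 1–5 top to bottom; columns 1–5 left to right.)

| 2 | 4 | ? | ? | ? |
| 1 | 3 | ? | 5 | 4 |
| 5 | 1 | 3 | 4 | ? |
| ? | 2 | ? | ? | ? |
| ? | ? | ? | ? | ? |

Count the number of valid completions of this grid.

3

Row 1, column 3: eliminating its row and column leaves {1, 5}.
Row 1, column 4: eliminating its row and column leaves {1, 3}.
Row 1, column 5: eliminating its row and column leaves {1, 3, 5}.
Row 2, column 3: eliminating its row and column leaves {2}.
Row 3, column 5: eliminating its row and column leaves {2}.
Row 4, column 1: eliminating its row and column leaves {3, 4}.
Row 4, column 3: eliminating its row and column leaves {1, 4, 5}.
Row 4, column 4: eliminating its row and column leaves {1, 3}.
Row 4, column 5: eliminating its row and column leaves {1, 3, 5}.
Row 5, column 1: eliminating its row and column leaves {3, 4}.
Row 5, column 2: eliminating its row and column leaves {5}.
Row 5, column 3: eliminating its row and column leaves {1, 2, 4, 5}.
Row 5, column 4: eliminating its row and column leaves {1, 2, 3}.
Row 5, column 5: eliminating its row and column leaves {1, 2, 3, 5}.
Enumerating the assignments across these blanks that avoid any row or column repeat gives 3 completions.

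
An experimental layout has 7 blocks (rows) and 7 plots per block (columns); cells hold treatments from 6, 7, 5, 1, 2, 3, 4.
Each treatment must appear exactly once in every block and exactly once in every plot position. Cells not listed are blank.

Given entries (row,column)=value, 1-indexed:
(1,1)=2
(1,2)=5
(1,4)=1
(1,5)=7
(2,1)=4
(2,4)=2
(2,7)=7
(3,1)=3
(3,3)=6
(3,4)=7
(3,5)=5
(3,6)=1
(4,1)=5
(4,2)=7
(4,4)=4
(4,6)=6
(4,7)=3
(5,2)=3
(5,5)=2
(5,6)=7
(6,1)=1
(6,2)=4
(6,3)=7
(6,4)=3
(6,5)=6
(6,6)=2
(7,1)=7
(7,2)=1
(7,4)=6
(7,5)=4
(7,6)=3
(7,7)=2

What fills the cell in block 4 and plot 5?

Block 4 already has {6, 7, 5, 3, 4} and plot 5 already has {6, 7, 5, 2, 4}, so block 4, plot 5 must be 1.

1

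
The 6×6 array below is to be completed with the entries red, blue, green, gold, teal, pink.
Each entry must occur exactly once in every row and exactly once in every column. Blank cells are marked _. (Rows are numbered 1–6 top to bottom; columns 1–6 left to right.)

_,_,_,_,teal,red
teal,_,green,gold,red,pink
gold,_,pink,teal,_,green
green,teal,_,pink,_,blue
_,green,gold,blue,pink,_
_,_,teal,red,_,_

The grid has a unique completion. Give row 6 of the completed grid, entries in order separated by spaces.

Row 6, column 6: row 6 has {red, teal} and column 6 has {red, blue, green, pink}, leaving only gold.
Row 1, column 3: row 1 has {red, teal} and column 3 has {green, gold, teal, pink}, leaving only blue.
Row 1, column 1: row 1 has {red, blue, teal} and column 1 has {green, gold, teal}, leaving only pink.
Row 6, column 1: row 6 has {red, gold, teal} and column 1 has {green, gold, teal, pink}, leaving only blue.
Row 6, column 2: row 6 has {red, blue, gold, teal} and column 2 has {green, teal}, leaving only pink.
Row 6, column 5: row 6 has {red, blue, gold, teal, pink} and column 5 has {red, teal, pink}, leaving only green.
So row 6 reads: blue pink teal red green gold.

blue pink teal red green gold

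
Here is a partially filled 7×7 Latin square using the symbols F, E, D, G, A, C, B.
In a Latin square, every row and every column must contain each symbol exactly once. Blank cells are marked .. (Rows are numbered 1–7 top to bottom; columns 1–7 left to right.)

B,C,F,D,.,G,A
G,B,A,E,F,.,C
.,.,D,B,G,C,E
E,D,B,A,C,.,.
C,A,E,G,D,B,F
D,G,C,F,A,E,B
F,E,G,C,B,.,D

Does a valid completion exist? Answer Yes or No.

No row or column among the givens repeats a symbol, and propagating forced cells runs into no contradiction.
One valid completion exists (for instance, B C F D E G A / G B A E F D C / A F D B G C E / E D B A C F G / C A E G D B F / D G C F A E B / F E G C B A D).

Yes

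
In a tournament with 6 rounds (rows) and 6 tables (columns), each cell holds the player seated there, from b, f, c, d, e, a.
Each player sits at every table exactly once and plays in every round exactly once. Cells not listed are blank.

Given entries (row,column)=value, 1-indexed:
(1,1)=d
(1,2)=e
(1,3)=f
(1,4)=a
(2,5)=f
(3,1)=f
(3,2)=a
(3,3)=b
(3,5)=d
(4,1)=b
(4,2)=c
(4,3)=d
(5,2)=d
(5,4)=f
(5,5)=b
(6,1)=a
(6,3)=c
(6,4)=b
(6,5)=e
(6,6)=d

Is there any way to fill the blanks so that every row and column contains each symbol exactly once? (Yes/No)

Yes

No round or table among the givens repeats a symbol, and propagating forced cells runs into no contradiction.
One valid completion exists (for instance, d e f a c b / c b e d f a / f a b c d e / b c d e a f / e d a f b c / a f c b e d).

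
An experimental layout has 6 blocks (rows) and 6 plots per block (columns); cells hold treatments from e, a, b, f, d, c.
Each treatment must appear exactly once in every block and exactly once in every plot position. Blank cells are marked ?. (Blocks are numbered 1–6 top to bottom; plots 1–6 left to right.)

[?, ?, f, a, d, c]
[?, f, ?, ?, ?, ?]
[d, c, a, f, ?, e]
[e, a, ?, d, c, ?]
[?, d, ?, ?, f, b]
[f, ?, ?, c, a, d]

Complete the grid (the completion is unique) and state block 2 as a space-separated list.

c f d b e a

Block 2, plot 6: block 2 has {f} and plot 6 has {e, b, d, c}, leaving only a.
Block 1, plot 1: block 1 has {a, f, d, c} and plot 1 has {e, f, d}, leaving only b.
Block 2, plot 1: block 2 has {a, f} and plot 1 has {e, b, f, d}, leaving only c.
Block 1, plot 2: block 1 has {a, b, f, d, c} and plot 2 has {a, f, d, c}, leaving only e.
Block 3, plot 5: block 3 has {e, a, f, d, c} and plot 5 has {a, f, d, c}, leaving only b.
Block 2, plot 5: block 2 has {a, f, c} and plot 5 has {a, b, f, d, c}, leaving only e.
Block 2, plot 4: block 2 has {e, a, f, c} and plot 4 has {a, f, d, c}, leaving only b.
Block 2, plot 3: block 2 has {e, a, b, f, c} and plot 3 has {a, f}, leaving only d.
So block 2 reads: c f d b e a.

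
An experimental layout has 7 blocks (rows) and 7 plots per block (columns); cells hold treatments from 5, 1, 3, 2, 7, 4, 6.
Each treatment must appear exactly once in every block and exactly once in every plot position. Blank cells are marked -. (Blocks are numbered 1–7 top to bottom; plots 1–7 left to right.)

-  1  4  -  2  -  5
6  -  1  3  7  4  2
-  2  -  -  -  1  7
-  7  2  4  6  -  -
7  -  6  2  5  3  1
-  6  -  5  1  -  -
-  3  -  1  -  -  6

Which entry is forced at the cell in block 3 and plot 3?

5

Block 1, plot 1: block 1 has {5, 1, 2, 4} and plot 1 has {7, 6}, leaving only 3.
Block 2, plot 2: block 2 has {1, 3, 2, 7, 4, 6} and plot 2 has {1, 3, 2, 7, 6}, leaving only 5.
Block 3, plot 4: block 3 has {1, 2, 7} and plot 4 has {5, 1, 3, 2, 4}, leaving only 6.
Block 1, plot 4: block 1 has {5, 1, 3, 2, 4} and plot 4 has {5, 1, 3, 2, 4, 6}, leaving only 7.
Block 1, plot 6: block 1 has {5, 1, 3, 2, 7, 4} and plot 6 has {1, 3, 4}, leaving only 6.
Block 4, plot 6: block 4 has {2, 7, 4, 6} and plot 6 has {1, 3, 4, 6}, leaving only 5.
Block 4, plot 1: block 4 has {5, 2, 7, 4, 6} and plot 1 has {3, 7, 6}, leaving only 1.
Block 4, plot 7: block 4 has {5, 1, 2, 7, 4, 6} and plot 7 has {5, 1, 2, 7, 6}, leaving only 3.
Block 5, plot 2: block 5 has {5, 1, 3, 2, 7, 6} and plot 2 has {5, 1, 3, 2, 7, 6}, leaving only 4.
Block 6, plot 7: block 6 has {5, 1, 6} and plot 7 has {5, 1, 3, 2, 7, 6}, leaving only 4.
Block 6, plot 1: block 6 has {5, 1, 4, 6} and plot 1 has {1, 3, 7, 6}, leaving only 2.
Block 6, plot 6: block 6 has {5, 1, 2, 4, 6} and plot 6 has {5, 1, 3, 4, 6}, leaving only 7.
Block 6, plot 3: block 6 has {5, 1, 2, 7, 4, 6} and plot 3 has {1, 2, 4, 6}, leaving only 3.
Block 3 already has {1, 2, 7, 6} and plot 3 already has {1, 3, 2, 4, 6}, so block 3, plot 3 must be 5.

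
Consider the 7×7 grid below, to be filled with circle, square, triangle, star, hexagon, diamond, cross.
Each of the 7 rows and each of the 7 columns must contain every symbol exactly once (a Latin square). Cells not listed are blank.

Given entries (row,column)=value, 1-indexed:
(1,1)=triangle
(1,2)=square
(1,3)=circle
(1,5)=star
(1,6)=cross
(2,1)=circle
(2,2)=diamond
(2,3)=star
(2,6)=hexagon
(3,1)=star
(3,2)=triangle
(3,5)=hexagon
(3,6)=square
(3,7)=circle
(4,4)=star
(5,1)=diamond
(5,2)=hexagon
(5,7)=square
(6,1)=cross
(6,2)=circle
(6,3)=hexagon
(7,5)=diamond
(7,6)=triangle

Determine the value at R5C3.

triangle

Row 4, column 2: row 4 has {star} and column 2 has {circle, square, triangle, hexagon, diamond}, leaving only cross.
Row 7, column 2: row 7 has {triangle, diamond} and column 2 has {circle, square, triangle, hexagon, diamond, cross}, leaving only star.
Row 5, column 3 is narrowed to {triangle, cross}.
If it were cross, then row 7, column 4 would be left with no valid symbol.
So row 5, column 3 must be triangle.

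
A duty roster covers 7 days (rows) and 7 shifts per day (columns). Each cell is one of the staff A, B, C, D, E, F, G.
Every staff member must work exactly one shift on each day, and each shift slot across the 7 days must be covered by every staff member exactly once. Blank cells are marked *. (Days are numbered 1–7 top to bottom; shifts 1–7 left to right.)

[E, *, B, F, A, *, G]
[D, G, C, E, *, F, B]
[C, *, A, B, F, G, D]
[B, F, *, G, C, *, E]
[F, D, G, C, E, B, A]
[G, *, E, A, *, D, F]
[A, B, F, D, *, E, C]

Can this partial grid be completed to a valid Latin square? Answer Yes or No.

No

Day 2, shift 5: day 2 together with shift 5 already contain {A, B, C, D, E, F, G} — every symbol — so nothing can go there. The grid has no valid completion.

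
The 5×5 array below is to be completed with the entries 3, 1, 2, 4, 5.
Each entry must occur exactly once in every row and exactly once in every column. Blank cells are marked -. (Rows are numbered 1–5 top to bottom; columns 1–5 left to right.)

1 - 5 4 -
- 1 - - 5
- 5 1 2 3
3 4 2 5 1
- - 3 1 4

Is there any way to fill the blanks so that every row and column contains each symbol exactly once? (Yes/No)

No row or column among the givens repeats a symbol, and propagating forced cells runs into no contradiction.
One valid completion exists (for instance, 1 3 5 4 2 / 2 1 4 3 5 / 4 5 1 2 3 / 3 4 2 5 1 / 5 2 3 1 4).

Yes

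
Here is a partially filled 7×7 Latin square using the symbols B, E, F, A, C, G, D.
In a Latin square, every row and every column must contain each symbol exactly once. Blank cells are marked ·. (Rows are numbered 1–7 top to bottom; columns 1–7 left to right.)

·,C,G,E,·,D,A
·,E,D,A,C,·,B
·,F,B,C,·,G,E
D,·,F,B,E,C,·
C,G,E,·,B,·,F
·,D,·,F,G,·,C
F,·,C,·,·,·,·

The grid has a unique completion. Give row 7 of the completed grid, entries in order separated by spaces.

F B C G A E D

Row 1, column 1: row 1 has {E, A, C, G, D} and column 1 has {F, C, D}, leaving only B.
Row 1, column 5: row 1 has {B, E, A, C, G, D} and column 5 has {B, E, C, G}, leaving only F.
Row 2, column 1: row 2 has {B, E, A, C, D} and column 1 has {B, F, C, D}, leaving only G.
Row 2, column 6: row 2 has {B, E, A, C, G, D} and column 6 has {C, G, D}, leaving only F.
Row 3, column 1: row 3 has {B, E, F, C, G} and column 1 has {B, F, C, G, D}, leaving only A.
Row 3, column 5: row 3 has {B, E, F, A, C, G} and column 5 has {B, E, F, C, G}, leaving only D.
Row 7, column 5: row 7 has {F, C} and column 5 has {B, E, F, C, G, D}, leaving only A.
Row 7, column 2: row 7 has {F, A, C} and column 2 has {E, F, C, G, D}, leaving only B.
Row 7, column 6: row 7 has {B, F, A, C} and column 6 has {F, C, G, D}, leaving only E.
Row 4, column 2: row 4 has {B, E, F, C, D} and column 2 has {B, E, F, C, G, D}, leaving only A.
Row 4, column 7: row 4 has {B, E, F, A, C, D} and column 7 has {B, E, F, A, C}, leaving only G.
Row 7, column 7: row 7 has {B, E, F, A, C} and column 7 has {B, E, F, A, C, G}, leaving only D.
Row 7, column 4: row 7 has {B, E, F, A, C, D} and column 4 has {B, E, F, A, C}, leaving only G.
So row 7 reads: F B C G A E D.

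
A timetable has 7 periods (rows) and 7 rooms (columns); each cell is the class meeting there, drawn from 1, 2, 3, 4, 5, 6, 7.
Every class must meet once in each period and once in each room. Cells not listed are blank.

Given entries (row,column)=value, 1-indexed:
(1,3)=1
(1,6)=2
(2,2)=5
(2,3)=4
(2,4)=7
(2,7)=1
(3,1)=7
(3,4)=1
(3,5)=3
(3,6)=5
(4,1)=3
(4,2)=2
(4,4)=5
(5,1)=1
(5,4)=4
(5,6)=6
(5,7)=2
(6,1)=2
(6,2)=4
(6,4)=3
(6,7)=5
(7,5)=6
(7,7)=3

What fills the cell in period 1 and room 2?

Period 1, room 4: period 1 has {1, 2} and room 4 has {1, 3, 4, 5, 7}, leaving only 6.
Period 2, room 1: period 2 has {1, 4, 5, 7} and room 1 has {1, 2, 3, 7}, leaving only 6.
Period 2, room 5: period 2 has {1, 4, 5, 6, 7} and room 5 has {3, 6}, leaving only 2.
Period 2, room 6: period 2 has {1, 2, 4, 5, 6, 7} and room 6 has {2, 5, 6}, leaving only 3.
Period 3, room 2: period 3 has {1, 3, 5, 7} and room 2 has {2, 4, 5}, leaving only 6.
Period 3, room 3: period 3 has {1, 3, 5, 6, 7} and room 3 has {1, 4}, leaving only 2.
Period 3, room 7: period 3 has {1, 2, 3, 5, 6, 7} and room 7 has {1, 2, 3, 5}, leaving only 4.
Period 1, room 7: period 1 has {1, 2, 6} and room 7 has {1, 2, 3, 4, 5}, leaving only 7.
Period 1 already has {1, 2, 6, 7} and room 2 already has {2, 4, 5, 6}, so period 1, room 2 must be 3.

3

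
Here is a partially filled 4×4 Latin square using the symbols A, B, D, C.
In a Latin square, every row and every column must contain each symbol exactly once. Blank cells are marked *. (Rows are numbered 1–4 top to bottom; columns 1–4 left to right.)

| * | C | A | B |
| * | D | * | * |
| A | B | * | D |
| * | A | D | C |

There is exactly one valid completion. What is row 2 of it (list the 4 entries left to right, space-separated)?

C D B A

Row 2, column 4: row 2 has {D} and column 4 has {B, D, C}, leaving only A.
Row 1, column 1: row 1 has {A, B, C} and column 1 has {A}, leaving only D.
Row 3, column 3: row 3 has {A, B, D} and column 3 has {A, D}, leaving only C.
Row 2, column 3: row 2 has {A, D} and column 3 has {A, D, C}, leaving only B.
Row 2, column 1: row 2 has {A, B, D} and column 1 has {A, D}, leaving only C.
So row 2 reads: C D B A.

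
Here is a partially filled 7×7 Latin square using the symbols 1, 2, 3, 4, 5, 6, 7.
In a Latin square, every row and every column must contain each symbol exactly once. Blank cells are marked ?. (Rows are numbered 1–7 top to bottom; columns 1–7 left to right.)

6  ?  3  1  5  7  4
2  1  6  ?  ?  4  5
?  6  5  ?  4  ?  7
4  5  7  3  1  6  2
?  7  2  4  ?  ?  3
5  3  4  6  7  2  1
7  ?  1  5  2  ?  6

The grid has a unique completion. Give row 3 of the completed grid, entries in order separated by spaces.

3 6 5 2 4 1 7

Row 3, column 4: row 3 has {4, 5, 6, 7} and column 4 has {1, 3, 4, 5, 6}, leaving only 2.
Row 1, column 2: row 1 has {1, 3, 4, 5, 6, 7} and column 2 has {1, 3, 5, 6, 7}, leaving only 2.
Row 2, column 4: row 2 has {1, 2, 4, 5, 6} and column 4 has {1, 2, 3, 4, 5, 6}, leaving only 7.
Row 2, column 5: row 2 has {1, 2, 4, 5, 6, 7} and column 5 has {1, 2, 4, 5, 7}, leaving only 3.
Row 5, column 1: row 5 has {2, 3, 4, 7} and column 1 has {2, 4, 5, 6, 7}, leaving only 1.
Row 3, column 1: row 3 has {2, 4, 5, 6, 7} and column 1 has {1, 2, 4, 5, 6, 7}, leaving only 3.
Row 3, column 6: row 3 has {2, 3, 4, 5, 6, 7} and column 6 has {2, 4, 6, 7}, leaving only 1.
So row 3 reads: 3 6 5 2 4 1 7.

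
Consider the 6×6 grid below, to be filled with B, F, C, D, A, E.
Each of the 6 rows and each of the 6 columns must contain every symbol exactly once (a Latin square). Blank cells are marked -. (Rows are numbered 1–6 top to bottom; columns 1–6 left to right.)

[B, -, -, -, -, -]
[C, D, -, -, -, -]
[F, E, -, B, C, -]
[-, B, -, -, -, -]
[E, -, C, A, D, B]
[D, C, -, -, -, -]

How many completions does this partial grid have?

Row 1, column 2: eliminating its row and column leaves {F, A}.
Row 1, column 3: eliminating its row and column leaves {F, D, A, E}.
Row 1, column 4: eliminating its row and column leaves {F, C, D, E}.
Row 1, column 5: eliminating its row and column leaves {F, A, E}.
Row 1, column 6: eliminating its row and column leaves {F, C, D, A, E}.
Row 2, column 3: eliminating its row and column leaves {B, F, A, E}.
Row 2, column 4: eliminating its row and column leaves {F, E}.
Row 2, column 5: eliminating its row and column leaves {B, F, A, E}.
Row 2, column 6: eliminating its row and column leaves {F, A, E}.
Row 3, column 3: eliminating its row and column leaves {D, A}.
Row 3, column 6: eliminating its row and column leaves {D, A}.
Row 4, column 1: eliminating its row and column leaves {A}.
Row 4, column 3: eliminating its row and column leaves {F, D, A, E}.
Row 4, column 4: eliminating its row and column leaves {F, C, D, E}.
Row 4, column 5: eliminating its row and column leaves {F, A, E}.
Row 4, column 6: eliminating its row and column leaves {F, C, D, A, E}.
Row 5, column 2: eliminating its row and column leaves {F}.
Row 6, column 3: eliminating its row and column leaves {B, F, A, E}.
Row 6, column 4: eliminating its row and column leaves {F, E}.
Row 6, column 5: eliminating its row and column leaves {B, F, A, E}.
Row 6, column 6: eliminating its row and column leaves {F, A, E}.
Enumerating the assignments across these blanks that avoid any row or column repeat gives 24 completions.

24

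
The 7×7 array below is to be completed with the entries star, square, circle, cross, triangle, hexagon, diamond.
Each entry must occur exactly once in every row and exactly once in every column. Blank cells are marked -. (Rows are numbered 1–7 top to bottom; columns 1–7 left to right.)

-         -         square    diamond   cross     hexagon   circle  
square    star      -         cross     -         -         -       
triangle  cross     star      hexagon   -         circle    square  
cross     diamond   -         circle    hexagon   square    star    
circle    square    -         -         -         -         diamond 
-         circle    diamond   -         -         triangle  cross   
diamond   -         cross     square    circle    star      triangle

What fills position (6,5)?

Row 1, column 1: row 1 has {square, circle, cross, hexagon, diamond} and column 1 has {square, circle, cross, triangle, diamond}, leaving only star.
Row 1, column 2: row 1 has {star, square, circle, cross, hexagon, diamond} and column 2 has {star, square, circle, cross, diamond}, leaving only triangle.
Row 2, column 6: row 2 has {star, square, cross} and column 6 has {star, square, circle, triangle, hexagon}, leaving only diamond.
Row 2, column 5: row 2 has {star, square, cross, diamond} and column 5 has {circle, cross, hexagon}, leaving only triangle.
Row 2, column 7: row 2 has {star, square, cross, triangle, diamond} and column 7 has {star, square, circle, cross, triangle, diamond}, leaving only hexagon.
Row 2, column 3: row 2 has {star, square, cross, triangle, hexagon, diamond} and column 3 has {star, square, cross, diamond}, leaving only circle.
Row 3, column 5: row 3 has {star, square, circle, cross, triangle, hexagon} and column 5 has {circle, cross, triangle, hexagon}, leaving only diamond.
Row 4, column 3: row 4 has {star, square, circle, cross, hexagon, diamond} and column 3 has {star, square, circle, cross, diamond}, leaving only triangle.
Row 5, column 3: row 5 has {square, circle, diamond} and column 3 has {star, square, circle, cross, triangle, diamond}, leaving only hexagon.
Row 5, column 5: row 5 has {square, circle, hexagon, diamond} and column 5 has {circle, cross, triangle, hexagon, diamond}, leaving only star.
Row 6 already has {circle, cross, triangle, diamond} and column 5 already has {star, circle, cross, triangle, hexagon, diamond}, so row 6, column 5 must be square.

square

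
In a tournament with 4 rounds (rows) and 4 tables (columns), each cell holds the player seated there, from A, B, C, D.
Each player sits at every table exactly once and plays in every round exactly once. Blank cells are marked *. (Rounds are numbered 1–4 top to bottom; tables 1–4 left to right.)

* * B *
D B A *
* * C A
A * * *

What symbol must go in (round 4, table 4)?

B

Round 1, table 1: round 1 has {B} and table 1 has {A, D}, leaving only C.
Round 1, table 4: round 1 has {B, C} and table 4 has {A}, leaving only D.
Round 1, table 2: round 1 has {B, C, D} and table 2 has {B}, leaving only A.
Round 2, table 4: round 2 has {A, B, D} and table 4 has {A, D}, leaving only C.
Round 4 already has {A} and table 4 already has {A, C, D}, so round 4, table 4 must be B.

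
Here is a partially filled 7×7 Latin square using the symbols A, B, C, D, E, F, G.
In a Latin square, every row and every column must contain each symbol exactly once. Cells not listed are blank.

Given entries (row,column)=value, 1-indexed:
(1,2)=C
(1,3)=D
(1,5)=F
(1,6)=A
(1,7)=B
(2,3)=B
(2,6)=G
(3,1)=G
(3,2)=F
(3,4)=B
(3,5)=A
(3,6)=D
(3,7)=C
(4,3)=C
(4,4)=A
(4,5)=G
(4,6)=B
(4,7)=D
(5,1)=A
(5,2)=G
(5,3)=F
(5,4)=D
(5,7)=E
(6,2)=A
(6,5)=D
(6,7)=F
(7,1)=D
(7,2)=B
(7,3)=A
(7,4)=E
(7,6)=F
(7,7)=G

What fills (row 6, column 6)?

Row 1, column 1: row 1 has {A, B, C, D, F} and column 1 has {A, D, G}, leaving only E.
Row 1, column 4: row 1 has {A, B, C, D, E, F} and column 4 has {A, B, D, E}, leaving only G.
Row 2, column 7: row 2 has {B, G} and column 7 has {B, C, D, E, F, G}, leaving only A.
Row 3, column 3: row 3 has {A, B, C, D, F, G} and column 3 has {A, B, C, D, F}, leaving only E.
Row 4, column 1: row 4 has {A, B, C, D, G} and column 1 has {A, D, E, G}, leaving only F.
Row 2, column 1: row 2 has {A, B, G} and column 1 has {A, D, E, F, G}, leaving only C.
Row 2, column 4: row 2 has {A, B, C, G} and column 4 has {A, B, D, E, G}, leaving only F.
Row 2, column 5: row 2 has {A, B, C, F, G} and column 5 has {A, D, F, G}, leaving only E.
Row 2, column 2: row 2 has {A, B, C, E, F, G} and column 2 has {A, B, C, F, G}, leaving only D.
Row 4, column 2: row 4 has {A, B, C, D, F, G} and column 2 has {A, B, C, D, F, G}, leaving only E.
Row 5, column 6: row 5 has {A, D, E, F, G} and column 6 has {A, B, D, F, G}, leaving only C.
Row 6 already has {A, D, F} and column 6 already has {A, B, C, D, F, G}, so row 6, column 6 must be E.

E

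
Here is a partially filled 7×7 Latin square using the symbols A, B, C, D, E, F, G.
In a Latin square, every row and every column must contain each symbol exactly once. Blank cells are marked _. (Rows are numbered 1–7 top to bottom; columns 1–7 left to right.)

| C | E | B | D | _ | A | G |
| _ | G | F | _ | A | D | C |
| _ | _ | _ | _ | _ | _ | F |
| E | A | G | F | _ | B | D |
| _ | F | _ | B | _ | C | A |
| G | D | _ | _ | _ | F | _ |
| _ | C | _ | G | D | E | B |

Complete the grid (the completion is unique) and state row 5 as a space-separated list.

D F E B G C A

Row 5, column 1: row 5 has {A, B, C, F} and column 1 has {C, E, G}, leaving only D.
Row 5, column 3: row 5 has {A, B, C, D, F} and column 3 has {B, F, G}, leaving only E.
Row 5, column 5: row 5 has {A, B, C, D, E, F} and column 5 has {A, D}, leaving only G.
So row 5 reads: D F E B G C A.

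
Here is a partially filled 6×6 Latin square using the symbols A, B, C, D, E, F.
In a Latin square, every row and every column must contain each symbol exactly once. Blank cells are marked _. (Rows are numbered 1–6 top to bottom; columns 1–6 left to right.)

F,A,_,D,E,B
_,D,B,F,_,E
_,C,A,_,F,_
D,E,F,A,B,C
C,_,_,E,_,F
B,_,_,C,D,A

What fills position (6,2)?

F

Row 6 already has {A, B, C, D} and column 2 already has {A, C, D, E}, so row 6, column 2 must be F.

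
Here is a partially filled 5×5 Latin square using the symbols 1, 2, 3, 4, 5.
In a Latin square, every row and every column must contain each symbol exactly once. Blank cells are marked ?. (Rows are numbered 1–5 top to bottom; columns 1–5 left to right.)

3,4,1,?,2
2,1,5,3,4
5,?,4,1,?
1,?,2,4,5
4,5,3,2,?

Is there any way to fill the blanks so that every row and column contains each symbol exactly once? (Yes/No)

Yes

No row or column among the givens repeats a symbol, and propagating forced cells runs into no contradiction.
One valid completion exists (for instance, 3 4 1 5 2 / 2 1 5 3 4 / 5 2 4 1 3 / 1 3 2 4 5 / 4 5 3 2 1).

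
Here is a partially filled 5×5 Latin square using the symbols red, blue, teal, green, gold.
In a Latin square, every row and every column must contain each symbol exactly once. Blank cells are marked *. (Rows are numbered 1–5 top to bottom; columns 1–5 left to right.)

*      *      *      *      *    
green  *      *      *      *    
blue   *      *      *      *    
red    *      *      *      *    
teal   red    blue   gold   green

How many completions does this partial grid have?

Row 1, column 1: eliminating its row and column leaves {gold}.
Row 1, column 2: eliminating its row and column leaves {blue, teal, green, gold}.
Row 1, column 3: eliminating its row and column leaves {red, teal, green, gold}.
Row 1, column 4: eliminating its row and column leaves {red, blue, teal, green}.
Row 1, column 5: eliminating its row and column leaves {red, blue, teal, gold}.
Row 2, column 2: eliminating its row and column leaves {blue, teal, gold}.
Row 2, column 3: eliminating its row and column leaves {red, teal, gold}.
Row 2, column 4: eliminating its row and column leaves {red, blue, teal}.
Row 2, column 5: eliminating its row and column leaves {red, blue, teal, gold}.
Row 3, column 2: eliminating its row and column leaves {teal, green, gold}.
Row 3, column 3: eliminating its row and column leaves {red, teal, green, gold}.
Row 3, column 4: eliminating its row and column leaves {red, teal, green}.
Row 3, column 5: eliminating its row and column leaves {red, teal, gold}.
Row 4, column 2: eliminating its row and column leaves {blue, teal, green, gold}.
Row 4, column 3: eliminating its row and column leaves {teal, green, gold}.
Row 4, column 4: eliminating its row and column leaves {blue, teal, green}.
Row 4, column 5: eliminating its row and column leaves {blue, teal, gold}.
Enumerating the assignments across these blanks that avoid any row or column repeat gives 56 completions.

56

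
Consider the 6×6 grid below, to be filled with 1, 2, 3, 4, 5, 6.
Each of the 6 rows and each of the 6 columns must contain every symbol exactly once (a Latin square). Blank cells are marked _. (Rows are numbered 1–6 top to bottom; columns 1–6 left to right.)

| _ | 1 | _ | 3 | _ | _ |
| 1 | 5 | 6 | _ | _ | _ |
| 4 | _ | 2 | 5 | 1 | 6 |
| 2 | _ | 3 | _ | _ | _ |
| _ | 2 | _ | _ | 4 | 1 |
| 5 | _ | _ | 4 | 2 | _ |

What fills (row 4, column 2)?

Row 1, column 1: row 1 has {1, 3} and column 1 has {1, 2, 4, 5}, leaving only 6.
Row 1, column 5: row 1 has {1, 3, 6} and column 5 has {1, 2, 4}, leaving only 5.
Row 1, column 3: row 1 has {1, 3, 5, 6} and column 3 has {2, 3, 6}, leaving only 4.
Row 1, column 6: row 1 has {1, 3, 4, 5, 6} and column 6 has {1, 6}, leaving only 2.
Row 2, column 4: row 2 has {1, 5, 6} and column 4 has {3, 4, 5}, leaving only 2.
Row 2, column 5: row 2 has {1, 2, 5, 6} and column 5 has {1, 2, 4, 5}, leaving only 3.
Row 2, column 6: row 2 has {1, 2, 3, 5, 6} and column 6 has {1, 2, 6}, leaving only 4.
Row 3, column 2: row 3 has {1, 2, 4, 5, 6} and column 2 has {1, 2, 5}, leaving only 3.
Row 4, column 5: row 4 has {2, 3} and column 5 has {1, 2, 3, 4, 5}, leaving only 6.
Row 4 already has {2, 3, 6} and column 2 already has {1, 2, 3, 5}, so row 4, column 2 must be 4.

4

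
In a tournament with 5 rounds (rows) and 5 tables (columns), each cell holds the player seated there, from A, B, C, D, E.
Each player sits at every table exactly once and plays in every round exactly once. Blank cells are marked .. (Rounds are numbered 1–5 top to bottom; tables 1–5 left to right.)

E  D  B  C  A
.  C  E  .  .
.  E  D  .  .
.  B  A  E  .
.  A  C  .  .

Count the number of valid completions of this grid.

Round 2, table 1: eliminating its round and table leaves {A, B, D}.
Round 2, table 4: eliminating its round and table leaves {A, B, D}.
Round 2, table 5: eliminating its round and table leaves {B, D}.
Round 3, table 1: eliminating its round and table leaves {A, B, C}.
Round 3, table 4: eliminating its round and table leaves {A, B}.
Round 3, table 5: eliminating its round and table leaves {B, C}.
Round 4, table 1: eliminating its round and table leaves {C, D}.
Round 4, table 5: eliminating its round and table leaves {C, D}.
Round 5, table 1: eliminating its round and table leaves {B, D}.
Round 5, table 4: eliminating its round and table leaves {B, D}.
Round 5, table 5: eliminating its round and table leaves {B, D, E}.
Enumerating the assignments across these blanks that avoid any round or table repeat gives 3 completions.

3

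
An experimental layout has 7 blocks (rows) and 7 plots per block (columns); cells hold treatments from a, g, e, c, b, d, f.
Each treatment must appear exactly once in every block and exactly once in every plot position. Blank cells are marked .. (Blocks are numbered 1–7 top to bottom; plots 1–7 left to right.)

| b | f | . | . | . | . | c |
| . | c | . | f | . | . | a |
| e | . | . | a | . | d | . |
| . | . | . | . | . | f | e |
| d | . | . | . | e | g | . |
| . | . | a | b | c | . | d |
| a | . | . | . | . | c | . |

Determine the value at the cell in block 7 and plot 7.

Block 2, plot 1: block 2 has {a, c, f} and plot 1 has {a, e, b, d}, leaving only g.
Block 4, plot 1: block 4 has {e, f} and plot 1 has {a, g, e, b, d}, leaving only c.
Block 5, plot 4: block 5 has {g, e, d} and plot 4 has {a, b, f}, leaving only c.
Block 6, plot 1: block 6 has {a, c, b, d} and plot 1 has {a, g, e, c, b, d}, leaving only f.
Block 6, plot 6: block 6 has {a, c, b, d, f} and plot 6 has {g, c, d, f}, leaving only e.
Block 1, plot 6: block 1 has {c, b, f} and plot 6 has {g, e, c, d, f}, leaving only a.
Block 2, plot 6: block 2 has {a, g, c, f} and plot 6 has {a, g, e, c, d, f}, leaving only b.
Block 2, plot 5: block 2 has {a, g, c, b, f} and plot 5 has {e, c}, leaving only d.
Block 1, plot 5: block 1 has {a, c, b, f} and plot 5 has {e, c, d}, leaving only g.
Block 2, plot 3: block 2 has {a, g, c, b, d, f} and plot 3 has {a}, leaving only e.
Block 1, plot 3: block 1 has {a, g, c, b, f} and plot 3 has {a, e}, leaving only d.
Block 1, plot 4: block 1 has {a, g, c, b, d, f} and plot 4 has {a, c, b, f}, leaving only e.
Block 6, plot 2: block 6 has {a, e, c, b, d, f} and plot 2 has {c, f}, leaving only g.
Block 3, plot 2: block 3 has {a, e, d} and plot 2 has {g, c, f}, leaving only b.
Block 3, plot 5: block 3 has {a, e, b, d} and plot 5 has {g, e, c, d}, leaving only f.
Block 3, plot 7: block 3 has {a, e, b, d, f} and plot 7 has {a, e, c, d}, leaving only g.
Block 3, plot 3: block 3 has {a, g, e, b, d, f} and plot 3 has {a, e, d}, leaving only c.
Block 5, plot 2: block 5 has {g, e, c, d} and plot 2 has {g, c, b, f}, leaving only a.
Block 4, plot 2: block 4 has {e, c, f} and plot 2 has {a, g, c, b, f}, leaving only d.
Block 4, plot 4: block 4 has {e, c, d, f} and plot 4 has {a, e, c, b, f}, leaving only g.
Block 4, plot 3: block 4 has {g, e, c, d, f} and plot 3 has {a, e, c, d}, leaving only b.
Block 4, plot 5: block 4 has {g, e, c, b, d, f} and plot 5 has {g, e, c, d, f}, leaving only a.
Block 5, plot 3: block 5 has {a, g, e, c, d} and plot 3 has {a, e, c, b, d}, leaving only f.
Block 5, plot 7: block 5 has {a, g, e, c, d, f} and plot 7 has {a, g, e, c, d}, leaving only b.
Block 7 already has {a, c} and plot 7 already has {a, g, e, c, b, d}, so block 7, plot 7 must be f.

f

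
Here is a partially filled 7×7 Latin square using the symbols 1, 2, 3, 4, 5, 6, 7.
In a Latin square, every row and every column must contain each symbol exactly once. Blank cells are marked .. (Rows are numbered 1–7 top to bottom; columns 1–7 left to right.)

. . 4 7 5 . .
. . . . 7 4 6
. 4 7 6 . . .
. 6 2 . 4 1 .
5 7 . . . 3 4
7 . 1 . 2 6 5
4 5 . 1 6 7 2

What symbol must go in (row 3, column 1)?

Row 1, column 6: row 1 has {4, 5, 7} and column 6 has {1, 3, 4, 6, 7}, leaving only 2.
Row 3, column 6: row 3 has {4, 6, 7} and column 6 has {1, 2, 3, 4, 6, 7}, leaving only 5.
Row 4, column 1: row 4 has {1, 2, 4, 6} and column 1 has {4, 5, 7}, leaving only 3.
Row 4, column 4: row 4 has {1, 2, 3, 4, 6} and column 4 has {1, 6, 7}, leaving only 5.
Row 4, column 7: row 4 has {1, 2, 3, 4, 5, 6} and column 7 has {2, 4, 5, 6}, leaving only 7.
Row 5, column 3: row 5 has {3, 4, 5, 7} and column 3 has {1, 2, 4, 7}, leaving only 6.
Row 5, column 4: row 5 has {3, 4, 5, 6, 7} and column 4 has {1, 5, 6, 7}, leaving only 2.
Row 2, column 4: row 2 has {4, 6, 7} and column 4 has {1, 2, 5, 6, 7}, leaving only 3.
Row 2, column 3: row 2 has {3, 4, 6, 7} and column 3 has {1, 2, 4, 6, 7}, leaving only 5.
Row 5, column 5: row 5 has {2, 3, 4, 5, 6, 7} and column 5 has {2, 4, 5, 6, 7}, leaving only 1.
Row 3, column 5: row 3 has {4, 5, 6, 7} and column 5 has {1, 2, 4, 5, 6, 7}, leaving only 3.
Row 3, column 7: row 3 has {3, 4, 5, 6, 7} and column 7 has {2, 4, 5, 6, 7}, leaving only 1.
Row 3 already has {1, 3, 4, 5, 6, 7} and column 1 already has {3, 4, 5, 7}, so row 3, column 1 must be 2.

2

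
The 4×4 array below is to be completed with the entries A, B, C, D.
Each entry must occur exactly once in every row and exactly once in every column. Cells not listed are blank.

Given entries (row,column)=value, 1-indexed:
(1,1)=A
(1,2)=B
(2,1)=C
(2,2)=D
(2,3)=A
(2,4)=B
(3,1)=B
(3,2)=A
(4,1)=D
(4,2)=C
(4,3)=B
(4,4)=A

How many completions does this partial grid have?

2

Row 1, column 3: eliminating its row and column leaves {C, D}.
Row 1, column 4: eliminating its row and column leaves {C, D}.
Row 3, column 3: eliminating its row and column leaves {C, D}.
Row 3, column 4: eliminating its row and column leaves {C, D}.
Enumerating the assignments across these blanks that avoid any row or column repeat gives 2 completions.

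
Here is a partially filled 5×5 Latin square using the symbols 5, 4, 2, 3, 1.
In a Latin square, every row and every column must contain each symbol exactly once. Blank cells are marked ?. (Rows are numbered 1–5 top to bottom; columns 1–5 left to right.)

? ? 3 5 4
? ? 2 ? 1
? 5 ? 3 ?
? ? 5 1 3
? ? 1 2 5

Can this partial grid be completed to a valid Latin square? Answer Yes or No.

No row or column among the givens repeats a symbol, and propagating forced cells runs into no contradiction.
One valid completion exists (for instance, 2 1 3 5 4 / 5 3 2 4 1 / 1 5 4 3 2 / 4 2 5 1 3 / 3 4 1 2 5).

Yes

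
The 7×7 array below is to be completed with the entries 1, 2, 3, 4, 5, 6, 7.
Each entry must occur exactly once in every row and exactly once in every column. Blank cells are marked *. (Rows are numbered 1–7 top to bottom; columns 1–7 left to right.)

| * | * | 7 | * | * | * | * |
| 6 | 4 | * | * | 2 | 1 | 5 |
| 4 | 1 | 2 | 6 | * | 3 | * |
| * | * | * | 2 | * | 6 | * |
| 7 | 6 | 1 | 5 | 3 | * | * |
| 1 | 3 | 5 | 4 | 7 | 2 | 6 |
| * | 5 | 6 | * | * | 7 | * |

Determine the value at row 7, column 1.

2

Row 1, column 2: row 1 has {7} and column 2 has {1, 3, 4, 5, 6}, leaving only 2.
Row 2, column 3: row 2 has {1, 2, 4, 5, 6} and column 3 has {1, 2, 5, 6, 7}, leaving only 3.
Row 2, column 4: row 2 has {1, 2, 3, 4, 5, 6} and column 4 has {2, 4, 5, 6}, leaving only 7.
Row 3, column 5: row 3 has {1, 2, 3, 4, 6} and column 5 has {2, 3, 7}, leaving only 5.
Row 3, column 7: row 3 has {1, 2, 3, 4, 5, 6} and column 7 has {5, 6}, leaving only 7.
Row 4, column 2: row 4 has {2, 6} and column 2 has {1, 2, 3, 4, 5, 6}, leaving only 7.
Row 4, column 3: row 4 has {2, 6, 7} and column 3 has {1, 2, 3, 5, 6, 7}, leaving only 4.
Row 4, column 5: row 4 has {2, 4, 6, 7} and column 5 has {2, 3, 5, 7}, leaving only 1.
Row 4, column 7: row 4 has {1, 2, 4, 6, 7} and column 7 has {5, 6, 7}, leaving only 3.
Row 4, column 1: row 4 has {1, 2, 3, 4, 6, 7} and column 1 has {1, 4, 6, 7}, leaving only 5.
Row 1, column 1: row 1 has {2, 7} and column 1 has {1, 4, 5, 6, 7}, leaving only 3.
Row 7 already has {5, 6, 7} and column 1 already has {1, 3, 4, 5, 6, 7}, so row 7, column 1 must be 2.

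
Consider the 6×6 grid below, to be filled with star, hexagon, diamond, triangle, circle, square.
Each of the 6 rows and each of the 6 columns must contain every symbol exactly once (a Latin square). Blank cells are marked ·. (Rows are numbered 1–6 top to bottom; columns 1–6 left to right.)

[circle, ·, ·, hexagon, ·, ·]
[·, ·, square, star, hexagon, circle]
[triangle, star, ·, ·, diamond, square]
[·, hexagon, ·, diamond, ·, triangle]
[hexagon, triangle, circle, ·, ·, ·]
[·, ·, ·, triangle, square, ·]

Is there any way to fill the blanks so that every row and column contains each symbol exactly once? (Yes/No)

Row 2, column 1: row 2 has {star, hexagon, circle, square} and column 1 has {hexagon, triangle, circle}, so it must be diamond.
Now row 2, column 2: row 2 together with column 2 already contain {star, hexagon, diamond, triangle, circle, square} — every symbol — so nothing can go there. The grid has no valid completion.

No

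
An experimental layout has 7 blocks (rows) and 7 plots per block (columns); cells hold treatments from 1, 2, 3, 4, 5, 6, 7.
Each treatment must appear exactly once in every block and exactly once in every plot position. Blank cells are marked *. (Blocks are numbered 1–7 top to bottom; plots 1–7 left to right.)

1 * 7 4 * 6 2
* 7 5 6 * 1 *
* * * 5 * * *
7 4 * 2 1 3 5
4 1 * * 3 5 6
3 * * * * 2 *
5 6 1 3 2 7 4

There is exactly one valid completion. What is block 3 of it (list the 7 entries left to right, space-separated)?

6 2 3 5 7 4 1

Block 3, plot 6: block 3 has {5} and plot 6 has {1, 2, 3, 5, 6, 7}, leaving only 4.
Block 1, plot 5: block 1 has {1, 2, 4, 6, 7} and plot 5 has {1, 2, 3}, leaving only 5.
Block 1, plot 2: block 1 has {1, 2, 4, 5, 6, 7} and plot 2 has {1, 4, 6, 7}, leaving only 3.
Block 3, plot 2: block 3 has {4, 5} and plot 2 has {1, 3, 4, 6, 7}, leaving only 2.
Block 3, plot 1: block 3 has {2, 4, 5} and plot 1 has {1, 3, 4, 5, 7}, leaving only 6.
Block 3, plot 3: block 3 has {2, 4, 5, 6} and plot 3 has {1, 5, 7}, leaving only 3.
Block 3, plot 5: block 3 has {2, 3, 4, 5, 6} and plot 5 has {1, 2, 3, 5}, leaving only 7.
Block 3, plot 7: block 3 has {2, 3, 4, 5, 6, 7} and plot 7 has {2, 4, 5, 6}, leaving only 1.
So block 3 reads: 6 2 3 5 7 4 1.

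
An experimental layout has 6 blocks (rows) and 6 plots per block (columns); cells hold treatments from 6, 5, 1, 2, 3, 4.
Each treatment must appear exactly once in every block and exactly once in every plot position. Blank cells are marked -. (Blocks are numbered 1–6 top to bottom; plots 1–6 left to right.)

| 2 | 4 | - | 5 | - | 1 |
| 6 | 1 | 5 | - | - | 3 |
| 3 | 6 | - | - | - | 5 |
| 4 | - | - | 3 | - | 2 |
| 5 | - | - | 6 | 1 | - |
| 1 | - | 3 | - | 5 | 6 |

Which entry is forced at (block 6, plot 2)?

2

Block 6 already has {6, 5, 1, 3} and plot 2 already has {6, 1, 4}, so block 6, plot 2 must be 2.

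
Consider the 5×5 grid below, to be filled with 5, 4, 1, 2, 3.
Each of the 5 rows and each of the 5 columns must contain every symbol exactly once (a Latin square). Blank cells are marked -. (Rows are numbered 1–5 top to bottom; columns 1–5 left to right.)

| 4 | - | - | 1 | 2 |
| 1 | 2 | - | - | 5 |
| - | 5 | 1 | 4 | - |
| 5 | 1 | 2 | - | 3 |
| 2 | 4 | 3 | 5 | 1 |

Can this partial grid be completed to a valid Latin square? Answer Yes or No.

No

Row 3, column 5: row 3 together with column 5 already contain {5, 4, 1, 2, 3} — every symbol — so nothing can go there. The grid has no valid completion.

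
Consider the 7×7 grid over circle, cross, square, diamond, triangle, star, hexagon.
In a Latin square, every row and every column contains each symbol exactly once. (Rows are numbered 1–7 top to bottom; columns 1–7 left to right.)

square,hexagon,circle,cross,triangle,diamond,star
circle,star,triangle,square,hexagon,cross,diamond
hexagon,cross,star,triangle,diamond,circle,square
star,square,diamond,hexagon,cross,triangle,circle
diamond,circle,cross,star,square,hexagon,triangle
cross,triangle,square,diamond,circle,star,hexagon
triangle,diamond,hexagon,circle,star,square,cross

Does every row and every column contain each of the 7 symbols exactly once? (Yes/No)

Each row is a permutation of the 7 symbols, and so is each column.

Yes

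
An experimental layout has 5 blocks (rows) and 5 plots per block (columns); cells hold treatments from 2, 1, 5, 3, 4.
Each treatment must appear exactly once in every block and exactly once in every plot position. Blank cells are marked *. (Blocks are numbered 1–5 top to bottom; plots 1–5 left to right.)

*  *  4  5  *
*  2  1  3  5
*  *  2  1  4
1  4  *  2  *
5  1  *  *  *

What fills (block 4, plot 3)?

5

Block 1, plot 2: block 1 has {5, 4} and plot 2 has {2, 1, 4}, leaving only 3.
Block 1, plot 1: block 1 has {5, 3, 4} and plot 1 has {1, 5}, leaving only 2.
Block 1, plot 5: block 1 has {2, 5, 3, 4} and plot 5 has {5, 4}, leaving only 1.
Block 2, plot 1: block 2 has {2, 1, 5, 3} and plot 1 has {2, 1, 5}, leaving only 4.
Block 3, plot 1: block 3 has {2, 1, 4} and plot 1 has {2, 1, 5, 4}, leaving only 3.
Block 3, plot 2: block 3 has {2, 1, 3, 4} and plot 2 has {2, 1, 3, 4}, leaving only 5.
Block 4, plot 5: block 4 has {2, 1, 4} and plot 5 has {1, 5, 4}, leaving only 3.
Block 4 already has {2, 1, 3, 4} and plot 3 already has {2, 1, 4}, so block 4, plot 3 must be 5.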